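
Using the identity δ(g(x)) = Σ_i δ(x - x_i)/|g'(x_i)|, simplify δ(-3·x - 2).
\frac{\delta(x + 2/3)}{3}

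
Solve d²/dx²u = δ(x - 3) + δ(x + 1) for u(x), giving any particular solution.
\frac{|x - 3|}{2} + \frac{|x + 1|}{2}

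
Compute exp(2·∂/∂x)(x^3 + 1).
x^{3} + 6 x^{2} + 12 x + 9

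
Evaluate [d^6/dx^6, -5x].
-30\frac{d^{5}}{dx^{5}}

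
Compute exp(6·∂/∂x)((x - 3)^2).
x^{2} + 6 x + 9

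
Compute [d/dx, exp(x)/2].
\frac{e^{x}}{2}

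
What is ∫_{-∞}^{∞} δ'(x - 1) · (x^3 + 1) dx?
-3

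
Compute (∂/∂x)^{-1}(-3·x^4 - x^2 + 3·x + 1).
- \frac{3 x^{5}}{5} - \frac{x^{3}}{3} + \frac{3 x^{2}}{2} + x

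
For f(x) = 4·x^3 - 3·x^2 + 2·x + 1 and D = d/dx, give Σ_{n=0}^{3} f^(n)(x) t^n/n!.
4 t^{3} + t^{2} \left(12 x - 3\right) + 2 t \left(6 x^{2} - 3 x + 1\right) + 4 x^{3} - 3 x^{2} + 2 x + 1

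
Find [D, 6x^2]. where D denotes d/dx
12 x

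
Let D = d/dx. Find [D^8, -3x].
-24D^{7}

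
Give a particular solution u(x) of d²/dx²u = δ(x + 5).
\frac{|x + 5|}{2}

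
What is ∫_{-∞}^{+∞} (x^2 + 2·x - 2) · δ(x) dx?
-2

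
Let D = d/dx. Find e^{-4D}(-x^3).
- x^{3} + 12 x^{2} - 48 x + 64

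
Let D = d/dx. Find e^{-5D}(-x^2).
- x^{2} + 10 x - 25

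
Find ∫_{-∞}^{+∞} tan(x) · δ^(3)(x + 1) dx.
- 6 \tan^{4}{\left(1 \right)} - 8 \tan^{2}{\left(1 \right)} - 2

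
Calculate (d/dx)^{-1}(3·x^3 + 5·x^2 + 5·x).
\frac{3 x^{4}}{4} + \frac{5 x^{3}}{3} + \frac{5 x^{2}}{2}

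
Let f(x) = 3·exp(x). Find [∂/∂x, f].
3 e^{x}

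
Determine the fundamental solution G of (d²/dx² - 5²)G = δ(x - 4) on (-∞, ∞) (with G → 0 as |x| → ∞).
-\frac{e^{-5|x - 4|}}{10}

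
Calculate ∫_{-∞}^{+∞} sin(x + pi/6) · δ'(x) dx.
- \frac{\sqrt{3}}{2}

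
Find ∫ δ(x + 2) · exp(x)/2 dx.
\frac{1}{2 e^{2}}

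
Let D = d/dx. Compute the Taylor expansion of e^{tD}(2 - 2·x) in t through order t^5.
- 2 t - 2 x + 2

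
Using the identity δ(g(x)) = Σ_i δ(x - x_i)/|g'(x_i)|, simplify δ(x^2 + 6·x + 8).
\frac{\delta(x + 4) + \delta(x + 2)}{2}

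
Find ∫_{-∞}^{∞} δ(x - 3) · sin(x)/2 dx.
\frac{\sin{\left(3 \right)}}{2}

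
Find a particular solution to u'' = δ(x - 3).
\frac{|x - 3|}{2}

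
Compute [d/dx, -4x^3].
- 12 x^{2}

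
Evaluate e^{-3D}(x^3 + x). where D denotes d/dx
x^{3} - 9 x^{2} + 28 x - 30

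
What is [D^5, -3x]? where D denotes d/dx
-15D^{4}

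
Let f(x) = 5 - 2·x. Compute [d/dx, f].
-2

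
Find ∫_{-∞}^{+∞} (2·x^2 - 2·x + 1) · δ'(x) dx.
2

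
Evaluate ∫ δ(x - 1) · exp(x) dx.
e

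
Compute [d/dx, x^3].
3 x^{2}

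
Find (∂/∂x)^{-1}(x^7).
\frac{x^{8}}{8}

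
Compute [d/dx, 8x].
8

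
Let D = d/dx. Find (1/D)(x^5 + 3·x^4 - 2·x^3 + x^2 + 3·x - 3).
\frac{x^{6}}{6} + \frac{3 x^{5}}{5} - \frac{x^{4}}{2} + \frac{x^{3}}{3} + \frac{3 x^{2}}{2} - 3 x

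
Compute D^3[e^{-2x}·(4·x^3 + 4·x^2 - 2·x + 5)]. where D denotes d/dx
8 \left(- 4 x^{3} + 14 x^{2} - 4 x - 11\right) e^{- 2 x}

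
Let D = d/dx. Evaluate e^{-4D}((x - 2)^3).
x^{3} - 18 x^{2} + 108 x - 216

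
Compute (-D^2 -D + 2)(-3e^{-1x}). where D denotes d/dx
- 6 e^{- x}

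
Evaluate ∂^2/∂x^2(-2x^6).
- 60 x^{4}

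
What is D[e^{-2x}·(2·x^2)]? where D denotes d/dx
4 x \left(1 - x\right) e^{- 2 x}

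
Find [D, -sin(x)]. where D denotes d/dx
- \cos{\left(x \right)}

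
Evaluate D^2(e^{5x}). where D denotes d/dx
25 e^{5 x}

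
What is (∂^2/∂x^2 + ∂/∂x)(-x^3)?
3 x \left(- x - 2\right)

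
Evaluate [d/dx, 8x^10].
80 x^{9}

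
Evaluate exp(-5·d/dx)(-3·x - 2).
13 - 3 x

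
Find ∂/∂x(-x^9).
- 9 x^{8}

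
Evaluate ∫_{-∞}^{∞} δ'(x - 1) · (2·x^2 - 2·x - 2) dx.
-2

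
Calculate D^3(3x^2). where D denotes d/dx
0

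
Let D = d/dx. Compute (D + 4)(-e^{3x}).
- 7 e^{3 x}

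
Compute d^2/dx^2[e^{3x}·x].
\left(9 x + 6\right) e^{3 x}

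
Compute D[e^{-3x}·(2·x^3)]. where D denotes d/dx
6 x^{2} \left(1 - x\right) e^{- 3 x}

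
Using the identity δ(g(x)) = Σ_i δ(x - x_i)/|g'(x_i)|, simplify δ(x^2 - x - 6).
\frac{\delta(x - 3) + \delta(x + 2)}{5}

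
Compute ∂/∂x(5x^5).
25 x^{4}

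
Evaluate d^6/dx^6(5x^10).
756000 x^{4}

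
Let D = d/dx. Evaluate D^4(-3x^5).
- 360 x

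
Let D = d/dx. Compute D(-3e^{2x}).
- 6 e^{2 x}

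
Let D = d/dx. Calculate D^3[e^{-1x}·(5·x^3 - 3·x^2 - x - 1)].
\left(- 5 x^{3} + 48 x^{2} - 107 x + 46\right) e^{- x}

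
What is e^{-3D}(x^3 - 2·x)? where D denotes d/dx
x^{3} - 9 x^{2} + 25 x - 21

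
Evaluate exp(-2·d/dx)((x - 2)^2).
x^{2} - 8 x + 16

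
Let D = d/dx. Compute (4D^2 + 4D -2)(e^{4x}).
78 e^{4 x}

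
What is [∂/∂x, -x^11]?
- 11 x^{10}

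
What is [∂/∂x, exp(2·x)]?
2 e^{2 x}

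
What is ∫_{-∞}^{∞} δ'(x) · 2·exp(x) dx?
-2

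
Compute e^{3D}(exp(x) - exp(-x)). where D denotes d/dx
2 \sinh{\left(x + 3 \right)}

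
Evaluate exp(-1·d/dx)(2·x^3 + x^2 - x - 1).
2 x^{3} - 5 x^{2} + 3 x - 1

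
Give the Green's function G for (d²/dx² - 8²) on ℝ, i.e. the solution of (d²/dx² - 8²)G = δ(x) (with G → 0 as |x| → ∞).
-\frac{e^{-8|x|}}{16}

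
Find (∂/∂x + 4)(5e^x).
25 e^{x}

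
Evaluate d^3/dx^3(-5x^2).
0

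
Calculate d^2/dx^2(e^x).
e^{x}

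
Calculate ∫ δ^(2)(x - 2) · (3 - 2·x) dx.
0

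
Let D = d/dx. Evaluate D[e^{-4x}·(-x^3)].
x^{2} \left(4 x - 3\right) e^{- 4 x}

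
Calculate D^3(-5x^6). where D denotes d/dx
- 600 x^{3}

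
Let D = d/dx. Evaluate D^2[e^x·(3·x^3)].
3 x \left(x^{2} + 6 x + 6\right) e^{x}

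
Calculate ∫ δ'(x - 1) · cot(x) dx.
\frac{1}{\sin^{2}{\left(1 \right)}}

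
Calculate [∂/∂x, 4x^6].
24 x^{5}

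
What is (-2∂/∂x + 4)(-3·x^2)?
12 x \left(1 - x\right)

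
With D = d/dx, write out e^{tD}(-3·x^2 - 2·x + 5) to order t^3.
- 3 t^{2} - 2 t \left(3 x + 1\right) - 3 x^{2} - 2 x + 5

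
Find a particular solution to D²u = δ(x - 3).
\frac{|x - 3|}{2}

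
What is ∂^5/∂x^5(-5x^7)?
- 12600 x^{2}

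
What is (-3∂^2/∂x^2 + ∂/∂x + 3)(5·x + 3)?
15 x + 14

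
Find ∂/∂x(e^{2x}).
2 e^{2 x}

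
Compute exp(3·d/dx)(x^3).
x^{3} + 9 x^{2} + 27 x + 27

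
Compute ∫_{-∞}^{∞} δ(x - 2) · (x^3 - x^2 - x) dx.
2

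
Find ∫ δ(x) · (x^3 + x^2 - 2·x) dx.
0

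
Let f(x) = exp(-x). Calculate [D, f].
- e^{- x}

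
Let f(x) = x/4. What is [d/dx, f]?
\frac{1}{4}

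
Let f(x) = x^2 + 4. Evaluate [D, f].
2 x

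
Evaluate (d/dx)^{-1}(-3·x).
- \frac{3 x^{2}}{2}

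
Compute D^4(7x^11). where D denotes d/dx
55440 x^{7}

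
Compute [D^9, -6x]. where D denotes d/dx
-54D^{8}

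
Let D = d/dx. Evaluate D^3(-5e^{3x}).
- 135 e^{3 x}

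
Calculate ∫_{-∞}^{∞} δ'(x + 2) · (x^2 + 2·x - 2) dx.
2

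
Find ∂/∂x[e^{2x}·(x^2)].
2 x \left(x + 1\right) e^{2 x}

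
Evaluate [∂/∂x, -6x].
-6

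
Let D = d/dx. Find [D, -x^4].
- 4 x^{3}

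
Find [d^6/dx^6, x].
6\frac{d^{5}}{dx^{5}}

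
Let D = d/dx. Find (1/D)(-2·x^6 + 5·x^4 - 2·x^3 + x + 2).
- \frac{2 x^{7}}{7} + x^{5} - \frac{x^{4}}{2} + \frac{x^{2}}{2} + 2 x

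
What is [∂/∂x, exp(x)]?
e^{x}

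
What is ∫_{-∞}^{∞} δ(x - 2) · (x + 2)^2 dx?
16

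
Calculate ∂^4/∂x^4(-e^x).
- e^{x}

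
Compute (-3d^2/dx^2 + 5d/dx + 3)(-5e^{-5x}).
485 e^{- 5 x}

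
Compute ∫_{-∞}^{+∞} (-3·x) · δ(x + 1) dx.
3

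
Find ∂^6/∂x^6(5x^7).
25200 x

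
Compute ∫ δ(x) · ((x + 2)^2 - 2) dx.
2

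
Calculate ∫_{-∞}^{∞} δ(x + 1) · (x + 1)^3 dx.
0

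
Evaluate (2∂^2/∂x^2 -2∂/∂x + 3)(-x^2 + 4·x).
- 3 x^{2} + 16 x - 12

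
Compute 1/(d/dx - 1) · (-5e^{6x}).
- e^{6 x}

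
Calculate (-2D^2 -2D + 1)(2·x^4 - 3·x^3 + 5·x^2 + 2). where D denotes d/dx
2 x^{4} - 19 x^{3} - 25 x^{2} + 16 x - 18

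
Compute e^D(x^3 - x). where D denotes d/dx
x \left(x^{2} + 3 x + 2\right)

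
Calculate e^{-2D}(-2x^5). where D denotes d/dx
- 2 x^{5} + 20 x^{4} - 80 x^{3} + 160 x^{2} - 160 x + 64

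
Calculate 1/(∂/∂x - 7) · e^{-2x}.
- \frac{e^{- 2 x}}{9}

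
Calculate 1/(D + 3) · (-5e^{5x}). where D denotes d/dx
- \frac{5 e^{5 x}}{8}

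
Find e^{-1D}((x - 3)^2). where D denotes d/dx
x^{2} - 8 x + 16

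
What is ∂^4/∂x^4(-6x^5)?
- 720 x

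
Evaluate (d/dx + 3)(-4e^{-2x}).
- 4 e^{- 2 x}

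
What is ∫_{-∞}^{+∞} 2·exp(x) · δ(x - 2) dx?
2 e^{2}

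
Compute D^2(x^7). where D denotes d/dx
42 x^{5}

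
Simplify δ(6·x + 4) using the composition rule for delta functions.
\frac{\delta(x + 2/3)}{6}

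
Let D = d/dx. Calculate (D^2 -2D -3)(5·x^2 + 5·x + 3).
- 15 x^{2} - 35 x - 9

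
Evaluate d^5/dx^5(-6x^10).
- 181440 x^{5}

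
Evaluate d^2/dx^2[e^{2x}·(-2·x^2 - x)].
\left(- 8 x^{2} - 20 x - 8\right) e^{2 x}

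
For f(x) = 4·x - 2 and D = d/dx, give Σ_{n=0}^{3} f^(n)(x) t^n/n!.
4 t + 4 x - 2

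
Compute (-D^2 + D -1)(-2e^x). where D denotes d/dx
2 e^{x}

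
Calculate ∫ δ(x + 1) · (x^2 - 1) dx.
0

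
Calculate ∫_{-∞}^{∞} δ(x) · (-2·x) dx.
0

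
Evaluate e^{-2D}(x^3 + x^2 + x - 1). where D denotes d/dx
x^{3} - 5 x^{2} + 9 x - 7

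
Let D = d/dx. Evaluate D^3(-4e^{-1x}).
4 e^{- x}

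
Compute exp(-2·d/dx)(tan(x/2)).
\tan{\left(\frac{x}{2} - 1 \right)}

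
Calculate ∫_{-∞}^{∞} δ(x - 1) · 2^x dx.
2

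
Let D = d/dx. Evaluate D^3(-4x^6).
- 480 x^{3}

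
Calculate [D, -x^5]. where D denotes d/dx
- 5 x^{4}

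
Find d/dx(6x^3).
18 x^{2}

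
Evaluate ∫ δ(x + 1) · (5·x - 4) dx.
-9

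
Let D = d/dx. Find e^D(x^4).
x^{4} + 4 x^{3} + 6 x^{2} + 4 x + 1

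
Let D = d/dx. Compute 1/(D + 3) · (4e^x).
e^{x}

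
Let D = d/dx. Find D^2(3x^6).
90 x^{4}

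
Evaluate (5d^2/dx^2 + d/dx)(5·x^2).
10 x + 50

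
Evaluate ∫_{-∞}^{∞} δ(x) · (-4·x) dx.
0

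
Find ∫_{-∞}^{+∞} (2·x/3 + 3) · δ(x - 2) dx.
\frac{13}{3}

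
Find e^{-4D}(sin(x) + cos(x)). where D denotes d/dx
\sqrt{2} \cos{\left(- x + \frac{\pi}{4} + 4 \right)}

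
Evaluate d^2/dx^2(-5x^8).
- 280 x^{6}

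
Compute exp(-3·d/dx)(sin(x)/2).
\frac{\sin{\left(x - 3 \right)}}{2}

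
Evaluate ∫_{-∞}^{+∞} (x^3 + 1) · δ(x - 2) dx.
9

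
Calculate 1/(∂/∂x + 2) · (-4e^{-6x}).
e^{- 6 x}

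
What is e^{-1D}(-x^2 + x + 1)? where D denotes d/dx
- x^{2} + 3 x - 1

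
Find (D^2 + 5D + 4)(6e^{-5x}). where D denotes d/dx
24 e^{- 5 x}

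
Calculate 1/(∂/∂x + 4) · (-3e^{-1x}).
- e^{- x}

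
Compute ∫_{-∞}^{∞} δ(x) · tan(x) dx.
0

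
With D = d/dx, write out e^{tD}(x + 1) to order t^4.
t + x + 1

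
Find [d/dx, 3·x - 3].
3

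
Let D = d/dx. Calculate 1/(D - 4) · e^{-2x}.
- \frac{e^{- 2 x}}{6}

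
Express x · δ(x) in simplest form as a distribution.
0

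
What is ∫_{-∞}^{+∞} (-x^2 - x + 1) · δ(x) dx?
1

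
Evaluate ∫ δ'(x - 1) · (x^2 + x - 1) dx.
-3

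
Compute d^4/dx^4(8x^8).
13440 x^{4}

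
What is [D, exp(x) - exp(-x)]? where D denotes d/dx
2 \cosh{\left(x \right)}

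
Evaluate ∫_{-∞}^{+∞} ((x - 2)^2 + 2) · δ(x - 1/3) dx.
\frac{43}{9}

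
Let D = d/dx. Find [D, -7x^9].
- 63 x^{8}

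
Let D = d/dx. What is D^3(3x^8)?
1008 x^{5}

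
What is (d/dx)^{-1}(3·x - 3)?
\frac{3 x^{2}}{2} - 3 x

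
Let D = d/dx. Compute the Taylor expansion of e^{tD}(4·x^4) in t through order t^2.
4 x^{2} \left(6 t^{2} + 4 t x + x^{2}\right)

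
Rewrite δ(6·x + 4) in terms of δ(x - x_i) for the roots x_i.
\frac{\delta(x + 2/3)}{6}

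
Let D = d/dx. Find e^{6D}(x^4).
x^{4} + 24 x^{3} + 216 x^{2} + 864 x + 1296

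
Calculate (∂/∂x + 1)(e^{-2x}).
- e^{- 2 x}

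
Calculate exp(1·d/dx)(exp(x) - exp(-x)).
2 \sinh{\left(x + 1 \right)}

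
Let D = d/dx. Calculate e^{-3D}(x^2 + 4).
x^{2} - 6 x + 13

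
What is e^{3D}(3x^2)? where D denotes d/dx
3 x^{2} + 18 x + 27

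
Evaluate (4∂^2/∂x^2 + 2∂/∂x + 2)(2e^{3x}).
88 e^{3 x}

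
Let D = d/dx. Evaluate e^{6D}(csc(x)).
\csc{\left(x + 6 \right)}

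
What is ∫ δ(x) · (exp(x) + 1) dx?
2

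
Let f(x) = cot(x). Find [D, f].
- \frac{1}{\sin^{2}{\left(x \right)}}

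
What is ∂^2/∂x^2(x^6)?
30 x^{4}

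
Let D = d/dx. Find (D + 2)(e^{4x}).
6 e^{4 x}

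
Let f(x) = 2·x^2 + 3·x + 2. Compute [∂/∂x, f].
4 x + 3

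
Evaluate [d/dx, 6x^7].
42 x^{6}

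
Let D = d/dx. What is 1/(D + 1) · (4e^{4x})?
\frac{4 e^{4 x}}{5}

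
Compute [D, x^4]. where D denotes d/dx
4 x^{3}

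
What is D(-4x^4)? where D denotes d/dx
- 16 x^{3}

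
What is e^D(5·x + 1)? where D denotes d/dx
5 x + 6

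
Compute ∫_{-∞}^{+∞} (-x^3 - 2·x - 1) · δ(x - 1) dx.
-4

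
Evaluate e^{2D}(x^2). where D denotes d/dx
x^{2} + 4 x + 4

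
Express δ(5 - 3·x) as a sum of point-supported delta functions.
\frac{\delta(x - 5/3)}{3}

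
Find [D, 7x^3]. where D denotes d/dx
21 x^{2}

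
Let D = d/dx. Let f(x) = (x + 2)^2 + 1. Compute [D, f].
2 x + 4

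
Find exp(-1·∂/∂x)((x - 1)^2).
x^{2} - 4 x + 4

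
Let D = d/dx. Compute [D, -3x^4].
- 12 x^{3}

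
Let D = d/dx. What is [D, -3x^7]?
- 21 x^{6}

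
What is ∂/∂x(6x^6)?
36 x^{5}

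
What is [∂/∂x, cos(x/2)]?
- \frac{\sin{\left(\frac{x}{2} \right)}}{2}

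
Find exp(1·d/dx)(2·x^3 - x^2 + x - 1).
2 x^{3} + 5 x^{2} + 5 x + 1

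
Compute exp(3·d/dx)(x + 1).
x + 4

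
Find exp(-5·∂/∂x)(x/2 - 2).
\frac{x}{2} - \frac{9}{2}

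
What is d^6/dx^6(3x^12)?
1995840 x^{6}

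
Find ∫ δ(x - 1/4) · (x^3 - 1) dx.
- \frac{63}{64}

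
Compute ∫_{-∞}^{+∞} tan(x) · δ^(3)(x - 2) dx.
- 6 \tan^{4}{\left(2 \right)} - 8 \tan^{2}{\left(2 \right)} - 2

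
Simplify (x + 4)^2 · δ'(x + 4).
0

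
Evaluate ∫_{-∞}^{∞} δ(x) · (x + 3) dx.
3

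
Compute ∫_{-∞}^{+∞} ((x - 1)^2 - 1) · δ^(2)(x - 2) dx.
2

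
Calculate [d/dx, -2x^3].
- 6 x^{2}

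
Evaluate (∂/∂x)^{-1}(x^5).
\frac{x^{6}}{6}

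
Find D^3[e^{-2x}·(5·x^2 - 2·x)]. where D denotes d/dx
4 \left(- 10 x^{2} + 34 x - 21\right) e^{- 2 x}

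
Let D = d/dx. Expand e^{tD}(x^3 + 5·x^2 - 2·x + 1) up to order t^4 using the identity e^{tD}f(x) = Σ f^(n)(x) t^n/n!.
t^{3} + t^{2} \left(3 x + 5\right) + t \left(3 x^{2} + 10 x - 2\right) + x^{3} + 5 x^{2} - 2 x + 1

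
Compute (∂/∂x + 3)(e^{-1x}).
2 e^{- x}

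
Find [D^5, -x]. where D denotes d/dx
-5D^{4}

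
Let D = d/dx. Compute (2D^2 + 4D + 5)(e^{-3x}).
11 e^{- 3 x}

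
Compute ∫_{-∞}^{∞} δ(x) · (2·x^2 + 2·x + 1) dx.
1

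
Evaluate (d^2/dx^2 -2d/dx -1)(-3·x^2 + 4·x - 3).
3 x^{2} + 8 x - 11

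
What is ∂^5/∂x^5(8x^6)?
5760 x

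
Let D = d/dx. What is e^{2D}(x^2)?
x^{2} + 4 x + 4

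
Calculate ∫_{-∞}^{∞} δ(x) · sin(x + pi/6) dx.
\frac{1}{2}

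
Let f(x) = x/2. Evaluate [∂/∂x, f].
\frac{1}{2}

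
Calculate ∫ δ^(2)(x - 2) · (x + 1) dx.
0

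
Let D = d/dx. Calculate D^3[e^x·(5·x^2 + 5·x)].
5 \left(x^{2} + 7 x + 9\right) e^{x}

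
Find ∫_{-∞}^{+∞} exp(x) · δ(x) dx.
1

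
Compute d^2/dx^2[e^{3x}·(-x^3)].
- 3 x \left(3 x^{2} + 6 x + 2\right) e^{3 x}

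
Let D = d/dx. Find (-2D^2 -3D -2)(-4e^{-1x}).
4 e^{- x}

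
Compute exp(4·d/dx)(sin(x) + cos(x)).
\sqrt{2} \sin{\left(x + \frac{\pi}{4} + 4 \right)}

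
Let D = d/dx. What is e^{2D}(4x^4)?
4 x^{4} + 32 x^{3} + 96 x^{2} + 128 x + 64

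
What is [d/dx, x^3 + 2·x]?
3 x^{2} + 2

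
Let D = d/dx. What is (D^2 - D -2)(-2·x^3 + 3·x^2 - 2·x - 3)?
4 x^{3} - 14 x + 14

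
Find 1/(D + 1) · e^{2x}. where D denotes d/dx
\frac{e^{2 x}}{3}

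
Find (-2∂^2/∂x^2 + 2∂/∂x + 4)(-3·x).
- 12 x - 6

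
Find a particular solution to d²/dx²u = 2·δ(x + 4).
|x + 4|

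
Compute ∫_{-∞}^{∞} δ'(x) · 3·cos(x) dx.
0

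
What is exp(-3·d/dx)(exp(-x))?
e^{3 - x}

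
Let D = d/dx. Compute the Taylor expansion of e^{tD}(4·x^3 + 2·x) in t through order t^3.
4 t^{3} + 12 t^{2} x + 2 t \left(6 x^{2} + 1\right) + 4 x^{3} + 2 x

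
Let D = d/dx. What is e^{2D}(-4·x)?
- 4 x - 8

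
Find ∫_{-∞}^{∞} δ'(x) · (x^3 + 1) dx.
0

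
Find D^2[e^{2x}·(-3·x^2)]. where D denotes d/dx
\left(- 12 x^{2} - 24 x - 6\right) e^{2 x}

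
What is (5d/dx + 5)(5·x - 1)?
25 x + 20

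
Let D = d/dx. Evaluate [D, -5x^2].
- 10 x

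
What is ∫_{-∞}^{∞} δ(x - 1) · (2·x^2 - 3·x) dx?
-1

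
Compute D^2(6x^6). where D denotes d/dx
180 x^{4}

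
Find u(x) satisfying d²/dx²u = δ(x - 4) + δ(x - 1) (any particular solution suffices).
\frac{|x - 4|}{2} + \frac{|x - 1|}{2}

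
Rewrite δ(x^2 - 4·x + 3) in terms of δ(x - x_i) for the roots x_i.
\frac{\delta(x - 3) + \delta(x - 1)}{2}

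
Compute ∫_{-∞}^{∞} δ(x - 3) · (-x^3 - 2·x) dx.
-33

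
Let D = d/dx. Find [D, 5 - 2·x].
-2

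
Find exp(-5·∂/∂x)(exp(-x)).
e^{5 - x}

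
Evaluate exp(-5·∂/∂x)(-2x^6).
- 2 x^{6} + 60 x^{5} - 750 x^{4} + 5000 x^{3} - 18750 x^{2} + 37500 x - 31250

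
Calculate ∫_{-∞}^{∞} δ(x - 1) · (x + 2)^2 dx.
9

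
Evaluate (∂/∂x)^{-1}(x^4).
\frac{x^{5}}{5}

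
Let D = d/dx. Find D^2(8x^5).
160 x^{3}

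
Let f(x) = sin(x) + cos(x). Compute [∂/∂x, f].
- \sin{\left(x \right)} + \cos{\left(x \right)}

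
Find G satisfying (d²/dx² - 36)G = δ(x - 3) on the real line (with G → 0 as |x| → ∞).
-\frac{e^{-6|x - 3|}}{12}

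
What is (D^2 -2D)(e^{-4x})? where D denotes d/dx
24 e^{- 4 x}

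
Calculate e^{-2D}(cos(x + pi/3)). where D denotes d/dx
\cos{\left(x - 2 + \frac{\pi}{3} \right)}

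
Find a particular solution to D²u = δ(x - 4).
\frac{|x - 4|}{2}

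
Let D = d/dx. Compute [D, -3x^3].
- 9 x^{2}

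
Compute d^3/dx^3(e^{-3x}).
- 27 e^{- 3 x}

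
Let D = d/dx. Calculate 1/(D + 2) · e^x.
\frac{e^{x}}{3}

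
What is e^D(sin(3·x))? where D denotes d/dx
\sin{\left(3 x + 3 \right)}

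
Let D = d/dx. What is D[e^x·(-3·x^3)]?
3 x^{2} \left(- x - 3\right) e^{x}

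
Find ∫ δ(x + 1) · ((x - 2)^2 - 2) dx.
7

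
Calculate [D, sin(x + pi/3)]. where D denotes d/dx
\cos{\left(x + \frac{\pi}{3} \right)}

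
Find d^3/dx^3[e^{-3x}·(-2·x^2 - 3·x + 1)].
9 \left(6 x^{2} - 3 x - 8\right) e^{- 3 x}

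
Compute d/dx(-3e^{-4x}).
12 e^{- 4 x}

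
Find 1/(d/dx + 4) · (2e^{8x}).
\frac{e^{8 x}}{6}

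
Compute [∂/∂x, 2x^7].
14 x^{6}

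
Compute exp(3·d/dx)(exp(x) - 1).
e^{x + 3} - 1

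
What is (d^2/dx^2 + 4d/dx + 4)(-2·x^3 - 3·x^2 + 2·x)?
- 8 x^{3} - 36 x^{2} - 28 x + 2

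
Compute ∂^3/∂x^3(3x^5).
180 x^{2}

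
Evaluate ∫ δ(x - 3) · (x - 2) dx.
1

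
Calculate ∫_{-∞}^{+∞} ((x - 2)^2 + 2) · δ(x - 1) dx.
3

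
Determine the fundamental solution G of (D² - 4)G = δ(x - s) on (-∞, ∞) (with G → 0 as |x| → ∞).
-\frac{e^{-2|x-s|}}{4}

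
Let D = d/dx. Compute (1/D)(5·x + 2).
\frac{5 x^{2}}{2} + 2 x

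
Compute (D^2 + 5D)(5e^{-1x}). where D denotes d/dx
- 20 e^{- x}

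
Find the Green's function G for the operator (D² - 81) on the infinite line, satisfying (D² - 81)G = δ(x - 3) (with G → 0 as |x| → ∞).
-\frac{e^{-9|x - 3|}}{18}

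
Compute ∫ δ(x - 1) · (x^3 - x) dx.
0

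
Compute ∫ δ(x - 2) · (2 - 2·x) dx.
-2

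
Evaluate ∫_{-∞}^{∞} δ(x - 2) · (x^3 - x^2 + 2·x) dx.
8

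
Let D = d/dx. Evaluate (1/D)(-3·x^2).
- x^{3}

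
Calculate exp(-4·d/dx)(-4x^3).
- 4 x^{3} + 48 x^{2} - 192 x + 256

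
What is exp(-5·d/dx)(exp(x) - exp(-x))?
- e^{5 - x} + e^{x - 5}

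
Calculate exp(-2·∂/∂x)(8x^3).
8 x^{3} - 48 x^{2} + 96 x - 64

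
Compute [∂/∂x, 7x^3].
21 x^{2}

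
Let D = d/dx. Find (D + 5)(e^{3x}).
8 e^{3 x}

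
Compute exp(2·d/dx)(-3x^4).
- 3 x^{4} - 24 x^{3} - 72 x^{2} - 96 x - 48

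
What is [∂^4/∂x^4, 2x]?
8\frac{d^{3}}{dx^{3}}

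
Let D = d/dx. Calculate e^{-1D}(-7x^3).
- 7 x^{3} + 21 x^{2} - 21 x + 7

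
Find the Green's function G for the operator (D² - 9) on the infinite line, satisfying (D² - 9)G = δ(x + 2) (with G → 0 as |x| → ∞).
-\frac{e^{-3|x + 2|}}{6}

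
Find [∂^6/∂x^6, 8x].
48\frac{d^{5}}{dx^{5}}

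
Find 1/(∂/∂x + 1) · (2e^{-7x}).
- \frac{e^{- 7 x}}{3}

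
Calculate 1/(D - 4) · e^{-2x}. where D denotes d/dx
- \frac{e^{- 2 x}}{6}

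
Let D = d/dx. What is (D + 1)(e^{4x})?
5 e^{4 x}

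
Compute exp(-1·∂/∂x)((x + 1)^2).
x^{2}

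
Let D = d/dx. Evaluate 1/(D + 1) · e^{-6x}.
- \frac{e^{- 6 x}}{5}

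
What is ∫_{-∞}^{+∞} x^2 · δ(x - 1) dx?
1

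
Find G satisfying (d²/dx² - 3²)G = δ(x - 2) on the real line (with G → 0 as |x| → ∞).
-\frac{e^{-3|x - 2|}}{6}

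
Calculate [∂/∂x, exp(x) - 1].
e^{x}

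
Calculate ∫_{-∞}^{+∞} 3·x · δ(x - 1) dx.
3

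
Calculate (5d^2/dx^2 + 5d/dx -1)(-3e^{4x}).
- 297 e^{4 x}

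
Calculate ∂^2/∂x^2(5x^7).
210 x^{5}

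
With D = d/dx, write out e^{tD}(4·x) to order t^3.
4 t + 4 x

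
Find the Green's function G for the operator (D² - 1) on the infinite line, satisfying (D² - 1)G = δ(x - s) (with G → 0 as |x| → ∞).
-\frac{e^{-|x-s|}}{2}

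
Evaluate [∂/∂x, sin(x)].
\cos{\left(x \right)}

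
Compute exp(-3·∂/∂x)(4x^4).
4 x^{4} - 48 x^{3} + 216 x^{2} - 432 x + 324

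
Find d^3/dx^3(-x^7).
- 210 x^{4}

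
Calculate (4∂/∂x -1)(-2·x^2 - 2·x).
2 x^{2} - 14 x - 8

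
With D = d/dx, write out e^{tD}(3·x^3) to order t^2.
3 x \left(3 t^{2} + 3 t x + x^{2}\right)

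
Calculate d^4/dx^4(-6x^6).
- 2160 x^{2}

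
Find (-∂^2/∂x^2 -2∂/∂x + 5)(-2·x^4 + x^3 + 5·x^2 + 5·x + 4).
x \left(- 10 x^{3} + 21 x^{2} + 43 x - 1\right)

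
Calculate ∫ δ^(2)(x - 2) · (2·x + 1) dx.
0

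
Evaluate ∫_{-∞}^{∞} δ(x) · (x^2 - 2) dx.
-2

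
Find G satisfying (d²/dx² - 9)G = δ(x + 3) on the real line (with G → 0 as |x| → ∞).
-\frac{e^{-3|x + 3|}}{6}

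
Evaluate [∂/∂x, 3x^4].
12 x^{3}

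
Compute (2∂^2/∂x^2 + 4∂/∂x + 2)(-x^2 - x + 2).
- 2 x^{2} - 10 x - 4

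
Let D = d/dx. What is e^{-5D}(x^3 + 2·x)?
x^{3} - 15 x^{2} + 77 x - 135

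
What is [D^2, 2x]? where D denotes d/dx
4D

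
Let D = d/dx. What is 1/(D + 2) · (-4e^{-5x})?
\frac{4 e^{- 5 x}}{3}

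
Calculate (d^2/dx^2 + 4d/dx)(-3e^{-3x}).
9 e^{- 3 x}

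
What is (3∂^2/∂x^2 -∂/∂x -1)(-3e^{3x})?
- 69 e^{3 x}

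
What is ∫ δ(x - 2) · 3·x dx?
6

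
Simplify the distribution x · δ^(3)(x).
-3\delta^{(2)}(x)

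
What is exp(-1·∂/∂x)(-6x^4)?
- 6 x^{4} + 24 x^{3} - 36 x^{2} + 24 x - 6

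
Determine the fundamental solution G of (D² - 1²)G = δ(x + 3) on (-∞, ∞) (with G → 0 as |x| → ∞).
-\frac{e^{-|x + 3|}}{2}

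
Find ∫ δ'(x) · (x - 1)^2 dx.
2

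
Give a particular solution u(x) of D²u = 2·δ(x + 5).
|x + 5|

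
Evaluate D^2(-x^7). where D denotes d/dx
- 42 x^{5}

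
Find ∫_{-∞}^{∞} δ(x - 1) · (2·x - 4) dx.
-2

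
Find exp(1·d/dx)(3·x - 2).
3 x + 1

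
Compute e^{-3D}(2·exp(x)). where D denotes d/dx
2 e^{x - 3}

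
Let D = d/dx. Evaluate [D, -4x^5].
- 20 x^{4}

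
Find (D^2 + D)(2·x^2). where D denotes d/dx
4 x + 4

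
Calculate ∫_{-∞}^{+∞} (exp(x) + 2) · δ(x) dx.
3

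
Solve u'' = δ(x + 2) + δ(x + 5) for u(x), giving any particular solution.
\frac{|x + 2|}{2} + \frac{|x + 5|}{2}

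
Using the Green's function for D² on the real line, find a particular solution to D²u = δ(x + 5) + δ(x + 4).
\frac{|x + 5|}{2} + \frac{|x + 4|}{2}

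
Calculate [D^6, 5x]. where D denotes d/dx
30D^{5}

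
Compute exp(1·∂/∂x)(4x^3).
4 x^{3} + 12 x^{2} + 12 x + 4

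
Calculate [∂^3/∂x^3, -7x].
-21\frac{d^{2}}{dx^{2}}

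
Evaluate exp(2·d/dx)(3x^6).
3 x^{6} + 36 x^{5} + 180 x^{4} + 480 x^{3} + 720 x^{2} + 576 x + 192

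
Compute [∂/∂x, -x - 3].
-1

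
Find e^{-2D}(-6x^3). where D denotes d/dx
- 6 x^{3} + 36 x^{2} - 72 x + 48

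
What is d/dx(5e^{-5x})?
- 25 e^{- 5 x}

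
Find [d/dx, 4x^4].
16 x^{3}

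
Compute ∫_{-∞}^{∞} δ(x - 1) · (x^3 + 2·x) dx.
3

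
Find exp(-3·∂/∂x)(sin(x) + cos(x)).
\sqrt{2} \cos{\left(- x + \frac{\pi}{4} + 3 \right)}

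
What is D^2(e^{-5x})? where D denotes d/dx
25 e^{- 5 x}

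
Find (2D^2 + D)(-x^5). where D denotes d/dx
5 x^{3} \left(- x - 8\right)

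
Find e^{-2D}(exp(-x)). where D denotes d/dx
e^{2 - x}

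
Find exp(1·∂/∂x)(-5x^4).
- 5 x^{4} - 20 x^{3} - 30 x^{2} - 20 x - 5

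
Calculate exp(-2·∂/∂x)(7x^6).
7 x^{6} - 84 x^{5} + 420 x^{4} - 1120 x^{3} + 1680 x^{2} - 1344 x + 448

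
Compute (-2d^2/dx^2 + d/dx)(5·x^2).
10 x - 20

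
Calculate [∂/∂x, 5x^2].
10 x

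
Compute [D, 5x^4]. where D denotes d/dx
20 x^{3}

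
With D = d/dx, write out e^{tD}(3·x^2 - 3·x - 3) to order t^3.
3 t^{2} + 3 t \left(2 x - 1\right) + 3 x^{2} - 3 x - 3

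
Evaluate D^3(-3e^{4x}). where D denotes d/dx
- 192 e^{4 x}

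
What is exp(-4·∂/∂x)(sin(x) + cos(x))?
\sqrt{2} \cos{\left(- x + \frac{\pi}{4} + 4 \right)}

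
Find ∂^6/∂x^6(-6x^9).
- 362880 x^{3}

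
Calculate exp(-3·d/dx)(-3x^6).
- 3 x^{6} + 54 x^{5} - 405 x^{4} + 1620 x^{3} - 3645 x^{2} + 4374 x - 2187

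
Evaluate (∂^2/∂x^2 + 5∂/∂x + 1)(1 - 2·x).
- 2 x - 9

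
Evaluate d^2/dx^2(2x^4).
24 x^{2}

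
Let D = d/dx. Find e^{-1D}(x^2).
x^{2} - 2 x + 1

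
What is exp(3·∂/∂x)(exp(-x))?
e^{- x - 3}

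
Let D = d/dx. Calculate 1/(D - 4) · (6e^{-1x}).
- \frac{6 e^{- x}}{5}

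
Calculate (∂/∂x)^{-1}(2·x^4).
\frac{2 x^{5}}{5}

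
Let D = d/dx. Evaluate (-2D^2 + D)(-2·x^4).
8 x^{2} \left(6 - x\right)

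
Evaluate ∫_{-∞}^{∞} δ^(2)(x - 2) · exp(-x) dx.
e^{-2}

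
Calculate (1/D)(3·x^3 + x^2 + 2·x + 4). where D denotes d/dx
\frac{3 x^{4}}{4} + \frac{x^{3}}{3} + x^{2} + 4 x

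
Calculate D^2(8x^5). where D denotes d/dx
160 x^{3}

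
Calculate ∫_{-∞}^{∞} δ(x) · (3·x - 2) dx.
-2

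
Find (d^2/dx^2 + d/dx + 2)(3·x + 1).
6 x + 5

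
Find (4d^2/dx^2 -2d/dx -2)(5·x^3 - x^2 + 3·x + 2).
- 10 x^{3} - 28 x^{2} + 118 x - 18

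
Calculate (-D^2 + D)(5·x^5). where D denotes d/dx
25 x^{3} \left(x - 4\right)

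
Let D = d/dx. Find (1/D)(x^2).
\frac{x^{3}}{3}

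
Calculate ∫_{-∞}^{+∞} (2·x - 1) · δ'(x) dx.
-2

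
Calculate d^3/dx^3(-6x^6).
- 720 x^{3}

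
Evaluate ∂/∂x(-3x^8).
- 24 x^{7}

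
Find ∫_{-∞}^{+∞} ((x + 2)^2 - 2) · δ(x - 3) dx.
23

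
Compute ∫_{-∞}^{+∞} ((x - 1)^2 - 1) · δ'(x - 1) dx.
0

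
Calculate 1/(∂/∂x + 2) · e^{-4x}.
- \frac{e^{- 4 x}}{2}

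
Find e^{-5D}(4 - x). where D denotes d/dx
9 - x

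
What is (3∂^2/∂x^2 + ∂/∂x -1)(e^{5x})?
79 e^{5 x}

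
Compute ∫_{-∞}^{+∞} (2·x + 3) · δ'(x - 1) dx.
-2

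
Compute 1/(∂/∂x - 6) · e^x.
- \frac{e^{x}}{5}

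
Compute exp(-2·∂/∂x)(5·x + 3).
5 x - 7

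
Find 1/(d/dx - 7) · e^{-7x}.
- \frac{e^{- 7 x}}{14}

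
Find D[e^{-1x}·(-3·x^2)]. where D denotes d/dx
3 x \left(x - 2\right) e^{- x}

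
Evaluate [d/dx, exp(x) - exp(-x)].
2 \cosh{\left(x \right)}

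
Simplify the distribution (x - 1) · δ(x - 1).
0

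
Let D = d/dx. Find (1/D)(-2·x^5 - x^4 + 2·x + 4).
- \frac{x^{6}}{3} - \frac{x^{5}}{5} + x^{2} + 4 x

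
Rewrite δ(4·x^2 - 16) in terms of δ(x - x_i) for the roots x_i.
\frac{\delta(x - 2) + \delta(x + 2)}{16}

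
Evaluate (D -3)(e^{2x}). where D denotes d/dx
- e^{2 x}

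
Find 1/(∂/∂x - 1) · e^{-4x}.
- \frac{e^{- 4 x}}{5}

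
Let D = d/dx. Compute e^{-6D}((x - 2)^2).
x^{2} - 16 x + 64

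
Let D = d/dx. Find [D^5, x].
5D^{4}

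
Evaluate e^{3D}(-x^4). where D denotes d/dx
- x^{4} - 12 x^{3} - 54 x^{2} - 108 x - 81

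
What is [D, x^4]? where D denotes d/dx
4 x^{3}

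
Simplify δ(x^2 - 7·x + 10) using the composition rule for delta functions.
\frac{\delta(x - 2) + \delta(x - 5)}{3}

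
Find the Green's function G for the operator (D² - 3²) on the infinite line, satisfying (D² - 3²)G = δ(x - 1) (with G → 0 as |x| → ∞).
-\frac{e^{-3|x - 1|}}{6}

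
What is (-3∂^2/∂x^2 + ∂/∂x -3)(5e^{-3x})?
- 165 e^{- 3 x}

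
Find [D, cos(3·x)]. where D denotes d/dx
- 3 \sin{\left(3 x \right)}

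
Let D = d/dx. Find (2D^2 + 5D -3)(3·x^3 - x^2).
- 9 x^{3} + 48 x^{2} + 26 x - 4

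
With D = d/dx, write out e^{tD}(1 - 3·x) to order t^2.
- 3 t - 3 x + 1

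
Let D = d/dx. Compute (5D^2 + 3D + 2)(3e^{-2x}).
48 e^{- 2 x}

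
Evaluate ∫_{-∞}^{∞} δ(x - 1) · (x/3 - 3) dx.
- \frac{8}{3}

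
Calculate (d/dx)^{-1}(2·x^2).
\frac{2 x^{3}}{3}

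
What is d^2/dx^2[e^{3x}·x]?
\left(9 x + 6\right) e^{3 x}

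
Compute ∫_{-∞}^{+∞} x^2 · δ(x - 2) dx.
4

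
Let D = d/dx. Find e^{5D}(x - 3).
x + 2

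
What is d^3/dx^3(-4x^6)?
- 480 x^{3}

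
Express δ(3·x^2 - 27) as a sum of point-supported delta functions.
\frac{\delta(x - 3) + \delta(x + 3)}{18}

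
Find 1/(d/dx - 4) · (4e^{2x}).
- 2 e^{2 x}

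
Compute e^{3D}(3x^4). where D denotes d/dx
3 x^{4} + 36 x^{3} + 162 x^{2} + 324 x + 243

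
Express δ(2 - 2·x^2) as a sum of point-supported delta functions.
\frac{\delta(x - 1) + \delta(x + 1)}{4}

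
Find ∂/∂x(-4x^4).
- 16 x^{3}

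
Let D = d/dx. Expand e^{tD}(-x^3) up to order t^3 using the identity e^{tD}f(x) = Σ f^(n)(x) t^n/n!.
- t^{3} - 3 t^{2} x - 3 t x^{2} - x^{3}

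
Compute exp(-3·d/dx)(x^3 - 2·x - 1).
x^{3} - 9 x^{2} + 25 x - 22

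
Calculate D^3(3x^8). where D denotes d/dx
1008 x^{5}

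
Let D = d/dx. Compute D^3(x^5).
60 x^{2}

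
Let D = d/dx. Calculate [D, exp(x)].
e^{x}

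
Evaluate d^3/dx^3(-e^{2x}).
- 8 e^{2 x}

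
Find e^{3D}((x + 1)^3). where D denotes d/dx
x^{3} + 12 x^{2} + 48 x + 64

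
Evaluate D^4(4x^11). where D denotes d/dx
31680 x^{7}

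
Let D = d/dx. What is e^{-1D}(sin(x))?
\sin{\left(x - 1 \right)}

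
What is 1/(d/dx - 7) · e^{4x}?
- \frac{e^{4 x}}{3}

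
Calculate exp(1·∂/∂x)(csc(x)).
\csc{\left(x + 1 \right)}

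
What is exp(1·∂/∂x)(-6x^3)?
- 6 x^{3} - 18 x^{2} - 18 x - 6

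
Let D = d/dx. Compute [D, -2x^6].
- 12 x^{5}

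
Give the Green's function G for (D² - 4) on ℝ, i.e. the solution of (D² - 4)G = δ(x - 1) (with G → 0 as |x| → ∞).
-\frac{e^{-2|x - 1|}}{4}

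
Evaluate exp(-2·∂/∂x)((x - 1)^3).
x^{3} - 9 x^{2} + 27 x - 27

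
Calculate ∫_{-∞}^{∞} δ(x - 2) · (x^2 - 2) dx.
2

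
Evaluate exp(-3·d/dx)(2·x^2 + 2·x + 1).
2 x^{2} - 10 x + 13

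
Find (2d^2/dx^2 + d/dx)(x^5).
5 x^{3} \left(x + 8\right)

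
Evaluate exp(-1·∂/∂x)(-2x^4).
- 2 x^{4} + 8 x^{3} - 12 x^{2} + 8 x - 2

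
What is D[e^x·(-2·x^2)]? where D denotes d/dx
2 x \left(- x - 2\right) e^{x}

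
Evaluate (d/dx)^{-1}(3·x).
\frac{3 x^{2}}{2}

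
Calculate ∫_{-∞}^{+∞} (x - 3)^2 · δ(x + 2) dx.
25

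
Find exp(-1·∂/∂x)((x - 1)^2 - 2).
x^{2} - 4 x + 2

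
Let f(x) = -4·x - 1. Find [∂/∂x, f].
-4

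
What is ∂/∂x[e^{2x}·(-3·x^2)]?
6 x \left(- x - 1\right) e^{2 x}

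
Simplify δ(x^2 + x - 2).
\frac{\delta(x + 2) + \delta(x - 1)}{3}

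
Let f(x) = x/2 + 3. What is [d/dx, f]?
\frac{1}{2}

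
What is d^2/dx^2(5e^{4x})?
80 e^{4 x}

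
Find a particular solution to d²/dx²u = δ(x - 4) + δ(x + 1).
\frac{|x - 4|}{2} + \frac{|x + 1|}{2}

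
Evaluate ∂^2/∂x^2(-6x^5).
- 120 x^{3}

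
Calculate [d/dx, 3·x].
3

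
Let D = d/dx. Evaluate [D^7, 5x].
35D^{6}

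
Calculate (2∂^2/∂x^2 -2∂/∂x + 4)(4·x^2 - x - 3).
16 x^{2} - 20 x + 6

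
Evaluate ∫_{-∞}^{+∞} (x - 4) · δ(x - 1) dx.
-3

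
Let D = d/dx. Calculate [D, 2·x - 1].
2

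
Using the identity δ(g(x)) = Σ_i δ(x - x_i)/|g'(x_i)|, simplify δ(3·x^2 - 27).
\frac{\delta(x - 3) + \delta(x + 3)}{18}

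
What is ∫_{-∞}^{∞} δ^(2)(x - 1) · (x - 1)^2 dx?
2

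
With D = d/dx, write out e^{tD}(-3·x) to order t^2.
- 3 t - 3 x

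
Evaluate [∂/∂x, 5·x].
5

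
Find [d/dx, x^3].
3 x^{2}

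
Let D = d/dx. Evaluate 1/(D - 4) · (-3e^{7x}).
- e^{7 x}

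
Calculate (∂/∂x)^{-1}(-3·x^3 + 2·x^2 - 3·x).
- \frac{3 x^{4}}{4} + \frac{2 x^{3}}{3} - \frac{3 x^{2}}{2}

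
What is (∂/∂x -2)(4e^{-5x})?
- 28 e^{- 5 x}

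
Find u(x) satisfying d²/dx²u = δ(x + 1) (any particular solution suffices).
\frac{|x + 1|}{2}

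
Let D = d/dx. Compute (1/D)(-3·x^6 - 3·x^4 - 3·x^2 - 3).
- \frac{3 x^{7}}{7} - \frac{3 x^{5}}{5} - x^{3} - 3 x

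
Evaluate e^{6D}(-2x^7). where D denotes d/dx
- 2 x^{7} - 84 x^{6} - 1512 x^{5} - 15120 x^{4} - 90720 x^{3} - 326592 x^{2} - 653184 x - 559872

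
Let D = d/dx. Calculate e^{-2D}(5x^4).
5 x^{4} - 40 x^{3} + 120 x^{2} - 160 x + 80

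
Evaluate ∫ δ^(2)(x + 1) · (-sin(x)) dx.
- \sin{\left(1 \right)}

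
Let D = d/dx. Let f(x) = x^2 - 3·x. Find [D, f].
2 x - 3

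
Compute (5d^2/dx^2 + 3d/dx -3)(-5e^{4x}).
- 445 e^{4 x}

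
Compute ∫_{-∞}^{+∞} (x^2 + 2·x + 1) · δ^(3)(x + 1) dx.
0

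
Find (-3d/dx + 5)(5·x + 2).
25 x - 5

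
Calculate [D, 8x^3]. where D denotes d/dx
24 x^{2}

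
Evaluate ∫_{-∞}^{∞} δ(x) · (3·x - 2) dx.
-2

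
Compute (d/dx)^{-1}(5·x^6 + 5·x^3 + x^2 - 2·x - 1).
\frac{5 x^{7}}{7} + \frac{5 x^{4}}{4} + \frac{x^{3}}{3} - x^{2} - x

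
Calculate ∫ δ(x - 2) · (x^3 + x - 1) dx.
9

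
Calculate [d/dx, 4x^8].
32 x^{7}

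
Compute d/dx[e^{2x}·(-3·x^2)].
6 x \left(- x - 1\right) e^{2 x}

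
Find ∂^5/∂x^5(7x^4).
0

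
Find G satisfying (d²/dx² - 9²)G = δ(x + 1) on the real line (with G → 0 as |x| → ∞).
-\frac{e^{-9|x + 1|}}{18}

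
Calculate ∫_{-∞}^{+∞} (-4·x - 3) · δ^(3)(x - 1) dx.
0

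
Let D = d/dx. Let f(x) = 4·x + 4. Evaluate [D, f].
4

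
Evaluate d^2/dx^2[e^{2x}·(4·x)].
16 \left(x + 1\right) e^{2 x}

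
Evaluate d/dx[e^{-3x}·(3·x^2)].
3 x \left(2 - 3 x\right) e^{- 3 x}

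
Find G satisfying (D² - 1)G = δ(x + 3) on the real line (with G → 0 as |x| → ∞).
-\frac{e^{-|x + 3|}}{2}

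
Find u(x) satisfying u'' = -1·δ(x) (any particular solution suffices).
-\frac{|x|}{2}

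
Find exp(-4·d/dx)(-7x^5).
- 7 x^{5} + 140 x^{4} - 1120 x^{3} + 4480 x^{2} - 8960 x + 7168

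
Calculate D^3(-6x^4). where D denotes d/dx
- 144 x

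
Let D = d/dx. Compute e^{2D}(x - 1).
x + 1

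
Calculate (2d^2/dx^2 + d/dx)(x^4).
4 x^{2} \left(x + 6\right)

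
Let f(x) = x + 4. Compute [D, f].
1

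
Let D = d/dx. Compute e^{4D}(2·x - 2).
2 x + 6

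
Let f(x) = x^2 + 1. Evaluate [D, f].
2 x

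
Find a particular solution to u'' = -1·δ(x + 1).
-\frac{|x + 1|}{2}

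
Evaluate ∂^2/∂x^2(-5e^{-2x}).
- 20 e^{- 2 x}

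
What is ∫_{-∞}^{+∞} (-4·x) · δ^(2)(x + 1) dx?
0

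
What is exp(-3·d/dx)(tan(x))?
\tan{\left(x - 3 \right)}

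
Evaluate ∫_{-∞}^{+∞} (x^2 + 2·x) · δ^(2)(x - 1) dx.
2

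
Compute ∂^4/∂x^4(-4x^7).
- 3360 x^{3}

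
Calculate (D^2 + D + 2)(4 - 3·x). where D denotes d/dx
5 - 6 x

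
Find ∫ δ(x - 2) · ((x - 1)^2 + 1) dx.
2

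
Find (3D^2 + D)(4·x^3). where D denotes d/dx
12 x \left(x + 6\right)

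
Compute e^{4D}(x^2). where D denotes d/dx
x^{2} + 8 x + 16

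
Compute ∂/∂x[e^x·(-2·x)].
2 \left(- x - 1\right) e^{x}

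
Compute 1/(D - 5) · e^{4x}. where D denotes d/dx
- e^{4 x}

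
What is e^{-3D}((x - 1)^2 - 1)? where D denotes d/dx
x^{2} - 8 x + 15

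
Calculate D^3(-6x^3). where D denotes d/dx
-36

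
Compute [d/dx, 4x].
4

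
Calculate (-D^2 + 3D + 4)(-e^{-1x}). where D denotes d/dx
0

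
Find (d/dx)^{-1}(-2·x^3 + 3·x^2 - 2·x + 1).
- \frac{x^{4}}{2} + x^{3} - x^{2} + x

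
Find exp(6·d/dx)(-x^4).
- x^{4} - 24 x^{3} - 216 x^{2} - 864 x - 1296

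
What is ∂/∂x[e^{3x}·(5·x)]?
\left(15 x + 5\right) e^{3 x}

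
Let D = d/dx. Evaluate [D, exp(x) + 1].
e^{x}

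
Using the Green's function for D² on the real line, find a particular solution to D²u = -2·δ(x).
-|x|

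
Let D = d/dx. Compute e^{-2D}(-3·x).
6 - 3 x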